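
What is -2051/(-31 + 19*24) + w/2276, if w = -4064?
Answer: -1598819/241825 ≈ -6.6115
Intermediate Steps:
-2051/(-31 + 19*24) + w/2276 = -2051/(-31 + 19*24) - 4064/2276 = -2051/(-31 + 456) - 4064*1/2276 = -2051/425 - 1016/569 = -1598819/241825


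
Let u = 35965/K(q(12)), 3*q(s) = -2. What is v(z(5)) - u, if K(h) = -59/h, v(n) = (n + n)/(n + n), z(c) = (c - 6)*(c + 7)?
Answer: -71753/177 ≈ -405.38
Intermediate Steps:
q(s) = -⅔ (q(s) = (⅓)*(-2) = -⅔)
z(c) = (-6 + c)*(7 + c)
v(n) = 1 (v(n) = (2*n)/((2*n)) = (2*n)*(1/(2*n)) = 1)
u = 71930/177 (u = 35965/((-59/(-⅔))) = 35965/((-59*(-3/2))) = 35965/(177/2) = 35965*(2/177) = 71930/177 ≈ 406.38)
v(z(5)) - u = 1 - 1*71930/177 = 1 - 71930/177 = -71753/177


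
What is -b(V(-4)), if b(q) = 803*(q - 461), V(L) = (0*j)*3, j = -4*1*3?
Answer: 370183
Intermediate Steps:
j = -12 (j = -4*3 = -12)
V(L) = 0 (V(L) = (0*(-12))*3 = 0*3 = 0)
b(q) = -370183 + 803*q (b(q) = 803*(-461 + q) = -370183 + 803*q)
-b(V(-4)) = -(-370183 + 803*0) = -(-370183 + 0) = -1*(-370183) = 370183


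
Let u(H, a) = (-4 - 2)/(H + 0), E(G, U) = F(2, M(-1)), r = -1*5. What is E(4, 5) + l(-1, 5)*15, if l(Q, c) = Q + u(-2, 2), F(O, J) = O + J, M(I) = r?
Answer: 27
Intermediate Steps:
r = -5
M(I) = -5
F(O, J) = J + O
E(G, U) = -3 (E(G, U) = -5 + 2 = -3)
u(H, a) = -6/H
l(Q, c) = 3 + Q (l(Q, c) = Q - 6/(-2) = Q - 6*(-½) = Q + 3 = 3 + Q)
E(4, 5) + l(-1, 5)*15 = -3 + (3 - 1)*15 = -3 + 2*15 = -3 + 30 = 27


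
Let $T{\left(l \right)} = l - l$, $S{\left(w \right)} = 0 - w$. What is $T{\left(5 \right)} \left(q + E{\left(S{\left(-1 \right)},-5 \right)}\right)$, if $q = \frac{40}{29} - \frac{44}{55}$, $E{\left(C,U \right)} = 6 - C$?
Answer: $0$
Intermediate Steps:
$S{\left(w \right)} = - w$
$q = \frac{84}{145}$ ($q = 40 \cdot \frac{1}{29} - \frac{4}{5} = \frac{40}{29} - \frac{4}{5} = \frac{84}{145} \approx 0.57931$)
$T{\left(l \right)} = 0$
$T{\left(5 \right)} \left(q + E{\left(S{\left(-1 \right)},-5 \right)}\right) = 0 \left(\frac{84}{145} + \left(6 - \left(-1\right) \left(-1\right)\right)\right) = 0 \left(\frac{84}{145} + \left(6 - 1\right)\right) = 0 \left(\frac{84}{145} + 5\right) = 0 \cdot \frac{809}{145} = 0$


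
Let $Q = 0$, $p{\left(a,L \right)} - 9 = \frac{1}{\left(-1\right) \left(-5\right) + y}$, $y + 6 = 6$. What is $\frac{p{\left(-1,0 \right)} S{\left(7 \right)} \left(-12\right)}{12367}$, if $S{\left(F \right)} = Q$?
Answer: $0$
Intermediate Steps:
$y = 0$ ($y = -6 + 6 = 0$)
$p{\left(a,L \right)} = \frac{46}{5}$ ($p{\left(a,L \right)} = 9 + \frac{1}{\left(-1\right) \left(-5\right) + 0} = 9 + \frac{1}{5 + 0} = 9 + \frac{1}{5} = \frac{46}{5}$)
$S{\left(F \right)} = 0$
$\frac{p{\left(-1,0 \right)} S{\left(7 \right)} \left(-12\right)}{12367} = \frac{\frac{46}{5} \cdot 0 \left(-12\right)}{12367} = 0 \left(-12\right) \frac{1}{12367} = 0 \cdot \frac{1}{12367} = 0$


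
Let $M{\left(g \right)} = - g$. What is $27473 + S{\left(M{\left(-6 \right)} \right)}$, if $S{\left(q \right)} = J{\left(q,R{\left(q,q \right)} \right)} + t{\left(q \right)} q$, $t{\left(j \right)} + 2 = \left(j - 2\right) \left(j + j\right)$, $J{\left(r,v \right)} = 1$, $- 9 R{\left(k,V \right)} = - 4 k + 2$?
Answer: $27750$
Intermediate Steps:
$R{\left(k,V \right)} = - \frac{2}{9} + \frac{4 k}{9}$ ($R{\left(k,V \right)} = - \frac{- 4 k + 2}{9} = - \frac{2 - 4 k}{9} = - \frac{2}{9} + \frac{4 k}{9}$)
$t{\left(j \right)} = -2 + 2 j \left(-2 + j\right)$ ($t{\left(j \right)} = -2 + \left(j - 2\right) \left(j + j\right) = -2 + \left(-2 + j\right) 2 j = -2 + 2 j \left(-2 + j\right)$)
$S{\left(q \right)} = 1 + q \left(-2 - 4 q + 2 q^{2}\right)$ ($S{\left(q \right)} = 1 + \left(-2 - 4 q + 2 q^{2}\right) q = 1 + q \left(-2 - 4 q + 2 q^{2}\right)$)
$27473 + S{\left(M{\left(-6 \right)} \right)} = 27473 - \left(-1 + 2 \left(\left(-1\right) \left(-6\right)\right) \left(1 - \left(\left(-1\right) \left(-6\right)\right)^{2} + 2 \left(\left(-1\right) \left(-6\right)\right)\right)\right) = 27473 - \left(-1 + 12 \left(1 - 6^{2} + 2 \cdot 6\right)\right) = 27473 - \left(-1 + 12 \left(1 - 36 + 12\right)\right) = 27473 - \left(-1 + 12 \left(-23\right)\right) = 27473 + \left(1 + 276\right) = 27473 + 277 = 27750$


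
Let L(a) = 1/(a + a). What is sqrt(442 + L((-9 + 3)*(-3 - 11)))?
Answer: sqrt(3118794)/84 ≈ 21.024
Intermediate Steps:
L(a) = 1/(2*a)
sqrt(442 + L((-9 + 3)*(-3 - 11))) = sqrt(442 + 1/(2*(((-9 + 3)*(-3 - 11))))) = sqrt(442 + 1/(2*((-6*(-14))))) = sqrt(442 + (1/2)/84) = sqrt(442 + (1/2)*(1/84)) = sqrt(442 + 1/168) = sqrt(74257/168) = sqrt(3118794)/84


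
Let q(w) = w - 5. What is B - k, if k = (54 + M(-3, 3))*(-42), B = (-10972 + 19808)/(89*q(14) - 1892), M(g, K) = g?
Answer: 2328086/1091 ≈ 2133.9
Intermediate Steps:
q(w) = -5 + w
B = -8836/1091 (B = (-10972 + 19808)/(89*(-5 + 14) - 1892) = 8836/(89*9 - 1892) = 8836/(801 - 1892) = 8836/(-1091) = 8836*(-1/1091) = -8836/1091 ≈ -8.0990)
k = -2142 (k = (54 - 3)*(-42) = 51*(-42) = -2142)
B - k = -8836/1091 - 1*(-2142) = -8836/1091 + 2142 = 2328086/1091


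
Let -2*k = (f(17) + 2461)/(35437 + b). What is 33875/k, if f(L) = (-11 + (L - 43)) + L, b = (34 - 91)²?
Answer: -2620976500/2441 ≈ -1.0737e+6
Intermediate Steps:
b = 3249 (b = (-57)² = 3249)
f(L) = -54 + 2*L (f(L) = (-11 + (-43 + L)) + L = (-54 + L) + L = -54 + 2*L)
k = -2441/77372 (k = -((-54 + 2*17) + 2461)/(2*(35437 + 3249)) = -((-54 + 34) + 2461)/(2*38686) = -(-20 + 2461)/(2*38686) = -2441/(2*38686) = -½*2441/38686 = -2441/77372 ≈ -0.031549)
33875/k = 33875/(-2441/77372) = 33875*(-77372/2441) = -2620976500/2441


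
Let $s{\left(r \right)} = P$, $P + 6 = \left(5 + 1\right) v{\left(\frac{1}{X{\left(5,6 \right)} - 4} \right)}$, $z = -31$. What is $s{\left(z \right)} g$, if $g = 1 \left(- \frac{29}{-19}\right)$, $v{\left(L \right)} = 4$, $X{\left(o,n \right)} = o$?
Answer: $\frac{522}{19} \approx 27.474$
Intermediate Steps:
$P = 18$ ($P = -6 + \left(5 + 1\right) 4 = -6 + 6 \cdot 4 = -6 + 24 = 18$)
$g = \frac{29}{19}$ ($g = 1 \left(\left(-29\right) \left(- \frac{1}{19}\right)\right) = 1 \cdot \frac{29}{19} = \frac{29}{19} \approx 1.5263$)
$s{\left(r \right)} = 18$
$s{\left(z \right)} g = 18 \cdot \frac{29}{19} = \frac{522}{19}$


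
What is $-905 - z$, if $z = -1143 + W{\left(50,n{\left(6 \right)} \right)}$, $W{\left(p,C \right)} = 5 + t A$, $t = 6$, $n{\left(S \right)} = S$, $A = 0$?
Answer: $233$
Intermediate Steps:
$W{\left(p,C \right)} = 5$ ($W{\left(p,C \right)} = 5 + 6 \cdot 0 = 5 + 0 = 5$)
$z = -1138$ ($z = -1143 + 5 = -1138$)
$-905 - z = -905 - -1138 = -905 + 1138 = 233$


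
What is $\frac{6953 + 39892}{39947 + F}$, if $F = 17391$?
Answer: $\frac{46845}{57338} \approx 0.817$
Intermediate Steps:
$\frac{6953 + 39892}{39947 + F} = \frac{6953 + 39892}{39947 + 17391} = \frac{46845}{57338}$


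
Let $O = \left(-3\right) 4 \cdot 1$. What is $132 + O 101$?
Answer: $-1080$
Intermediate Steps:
$O = -12$ ($O = \left(-12\right) 1 = -12$)
$132 + O 101 = 132 - 1212 = -1080$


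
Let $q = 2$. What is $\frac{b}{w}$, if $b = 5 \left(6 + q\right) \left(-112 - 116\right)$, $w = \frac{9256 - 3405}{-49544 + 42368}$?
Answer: $\frac{65445120}{5851} \approx 11185.0$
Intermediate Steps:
$w = - \frac{5851}{7176}$ ($w = \frac{5851}{-7176} = 5851 \left(- \frac{1}{7176}\right) = - \frac{5851}{7176} \approx -0.81536$)
$b = -9120$ ($b = 5 \left(6 + 2\right) \left(-112 - 116\right) = 5 \cdot 8 \left(-228\right) = 40 \left(-228\right) = -9120$)
$\frac{b}{w} = - \frac{9120}{- \frac{5851}{7176}} = \left(-9120\right) \left(- \frac{7176}{5851}\right) = \frac{65445120}{5851}$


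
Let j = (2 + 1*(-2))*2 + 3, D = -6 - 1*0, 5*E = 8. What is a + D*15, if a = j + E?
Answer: -427/5 ≈ -85.400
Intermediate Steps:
E = 8/5 (E = (⅕)*8 = 8/5 ≈ 1.6000)
D = -6 (D = -6 + 0 = -6)
j = 3 (j = (2 - 2)*2 + 3 = 0*2 + 3 = 0 + 3 = 3)
a = 23/5 (a = 3 + 8/5 = 23/5 ≈ 4.6000)
a + D*15 = 23/5 - 6*15 = 23/5 - 90 = -427/5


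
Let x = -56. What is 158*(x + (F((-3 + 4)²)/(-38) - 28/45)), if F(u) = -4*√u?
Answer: -7634876/855 ≈ -8929.7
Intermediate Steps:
158*(x + (F((-3 + 4)²)/(-38) - 28/45)) = 158*(-56 + (-4*√((-3 + 4)²)/(-38) - 28/45)) = 158*(-56 + (-4*√(1²)*(-1/38) - 28*1/45)) = 158*(-56 + (-4*√1*(-1/38) - 28/45)) = 158*(-56 + (-4*1*(-1/38) - 28/45)) = 158*(-56 + (-4*(-1/38) - 28/45)) = 158*(-56 + (2/19 - 28/45)) = 158*(-56 - 442/855) = 158*(-48322/855) = -7634876/855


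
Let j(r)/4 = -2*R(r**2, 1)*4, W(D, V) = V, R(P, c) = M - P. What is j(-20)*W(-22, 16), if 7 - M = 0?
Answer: 201216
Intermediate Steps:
M = 7 (M = 7 - 1*0 = 7 + 0 = 7)
R(P, c) = 7 - P
j(r) = -224 + 32*r**2 (j(r) = 4*(-2*(7 - r**2)*4) = 4*((-14 + 2*r**2)*4) = 4*(-56 + 8*r**2) = -224 + 32*r**2)
j(-20)*W(-22, 16) = (-224 + 32*(-20)**2)*16 = (-224 + 32*400)*16 = (-224 + 12800)*16 = 12576*16 = 201216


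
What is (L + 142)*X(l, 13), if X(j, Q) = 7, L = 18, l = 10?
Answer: 1120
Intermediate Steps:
(L + 142)*X(l, 13) = (18 + 142)*7 = 160*7 = 1120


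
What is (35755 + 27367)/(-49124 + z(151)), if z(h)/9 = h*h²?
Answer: 63122/30937435 ≈ 0.0020403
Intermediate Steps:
z(h) = 9*h³ (z(h) = 9*(h*h²) = 9*h³)
(35755 + 27367)/(-49124 + z(151)) = (35755 + 27367)/(-49124 + 9*151³) = 63122/(-49124 + 9*3442951) = 63122/(-49124 + 30986559) = 63122/30937435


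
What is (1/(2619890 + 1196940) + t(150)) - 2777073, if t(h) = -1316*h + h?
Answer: -11352485256089/3816830 ≈ -2.9743e+6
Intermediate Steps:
t(h) = -1315*h
(1/(2619890 + 1196940) + t(150)) - 2777073 = (1/(2619890 + 1196940) - 1315*150) - 2777073 = (1/3816830 - 197250) - 2777073 = -752869717499/3816830 - 2777073 = -11352485256089/3816830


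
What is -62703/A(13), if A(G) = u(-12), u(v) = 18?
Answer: -6967/2 ≈ -3483.5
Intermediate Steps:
A(G) = 18
-62703/A(13) = -62703/18 = -62703*1/18 = -6967/2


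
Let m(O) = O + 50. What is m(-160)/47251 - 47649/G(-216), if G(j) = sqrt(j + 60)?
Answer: -110/47251 + 15883*I*sqrt(39)/26 ≈ -0.002328 + 3815.0*I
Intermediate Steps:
m(O) = 50 + O
G(j) = sqrt(60 + j)
m(-160)/47251 - 47649/G(-216) = (50 - 160)/47251 - 47649/sqrt(60 - 216) = -110*1/47251 - 47649*(-I*sqrt(39)/78) = -110/47251 - 47649*(-I*sqrt(39)/78) = -110/47251 - (-15883)*I*sqrt(39)/26 = -110/47251 + 15883*I*sqrt(39)/26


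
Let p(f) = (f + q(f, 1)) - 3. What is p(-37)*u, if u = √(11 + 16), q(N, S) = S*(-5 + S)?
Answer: -132*√3 ≈ -228.63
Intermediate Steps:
u = 3*√3 (u = √27 = 3*√3 ≈ 5.1962)
p(f) = -7 + f (p(f) = (f + 1*(-5 + 1)) - 3 = (f + 1*(-4)) - 3 = (f - 4) - 3 = (-4 + f) - 3 = -7 + f)
p(-37)*u = (-7 - 37)*(3*√3) = -132*√3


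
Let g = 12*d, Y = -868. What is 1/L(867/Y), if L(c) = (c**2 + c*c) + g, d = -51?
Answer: -376712/229796055 ≈ -0.0016393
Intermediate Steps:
g = -612 (g = 12*(-51) = -612)
L(c) = -612 + 2*c**2 (L(c) = (c**2 + c*c) - 612 = (c**2 + c**2) - 612 = 2*c**2 - 612 = -612 + 2*c**2)
1/L(867/Y) = 1/(-612 + 2*(867/(-868))**2) = 1/(-612 + 2*(867*(-1/868))**2) = 1/(-612 + 2*(-867/868)**2) = 1/(-612 + 2*(751689/753424)) = 1/(-612 + 751689/376712) = 1/(-229796055/376712) = -376712/229796055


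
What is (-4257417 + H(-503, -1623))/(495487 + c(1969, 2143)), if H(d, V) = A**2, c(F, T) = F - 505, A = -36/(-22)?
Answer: -515147133/60131071 ≈ -8.5671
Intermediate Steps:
A = 18/11 (A = -36*(-1/22) = 18/11 ≈ 1.6364)
c(F, T) = -505 + F
H(d, V) = 324/121 (H(d, V) = (18/11)**2 = 324/121)
(-4257417 + H(-503, -1623))/(495487 + c(1969, 2143)) = (-4257417 + 324/121)/(495487 + (-505 + 1969)) = -515147133/(121*(495487 + 1464)) = -515147133/121/496951 = -515147133/121*1/496951 = -515147133/60131071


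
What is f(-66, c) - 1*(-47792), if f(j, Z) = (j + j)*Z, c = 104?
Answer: 34064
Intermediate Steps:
f(j, Z) = 2*Z*j (f(j, Z) = (2*j)*Z = 2*Z*j)
f(-66, c) - 1*(-47792) = 2*104*(-66) - 1*(-47792) = -13728 + 47792 = 34064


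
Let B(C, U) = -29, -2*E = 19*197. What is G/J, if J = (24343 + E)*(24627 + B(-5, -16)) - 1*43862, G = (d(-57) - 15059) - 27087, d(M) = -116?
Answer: -42262/552710095 ≈ -7.6463e-5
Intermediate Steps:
E = -3743/2 (E = -19*197/2 = -1/2*3743 = -3743/2 ≈ -1871.5)
G = -42262 (G = (-116 - 15059) - 27087 = -15175 - 27087 = -42262)
J = 552710095 (J = (24343 - 3743/2)*(24627 - 29) - 1*43862 = (44943/2)*24598 - 43862 = 552753957 - 43862 = 552710095)
G/J = -42262/552710095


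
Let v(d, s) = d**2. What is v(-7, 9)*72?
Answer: 3528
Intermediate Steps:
v(-7, 9)*72 = (-7)**2*72 = 49*72 = 3528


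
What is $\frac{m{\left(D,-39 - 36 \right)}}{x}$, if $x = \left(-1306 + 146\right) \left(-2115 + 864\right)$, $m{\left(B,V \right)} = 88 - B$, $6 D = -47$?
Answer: $\frac{115}{1741392} \approx 6.6039 \cdot 10^{-5}$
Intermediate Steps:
$D = - \frac{47}{6}$ ($D = \frac{1}{6} \left(-47\right) = - \frac{47}{6} \approx -7.8333$)
$x = 1451160$ ($x = \left(-1160\right) \left(-1251\right) = 1451160$)
$\frac{m{\left(D,-39 - 36 \right)}}{x} = \frac{88 - - \frac{47}{6}}{1451160} = \left(88 + \frac{47}{6}\right) \frac{1}{1451160} = \frac{575}{6} \cdot \frac{1}{1451160} = \frac{115}{1741392}$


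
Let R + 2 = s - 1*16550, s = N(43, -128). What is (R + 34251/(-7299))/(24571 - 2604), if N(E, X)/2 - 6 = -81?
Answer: -40647383/53445711 ≈ -0.76054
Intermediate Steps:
N(E, X) = -150 (N(E, X) = 12 + 2*(-81) = 12 - 162 = -150)
s = -150
R = -16702 (R = -2 + (-150 - 1*16550) = -2 + (-150 - 16550) = -2 - 16700 = -16702)
(R + 34251/(-7299))/(24571 - 2604) = (-16702 + 34251/(-7299))/(24571 - 2604) = (-16702 + 34251*(-1/7299))/21967 = (-16702 - 11417/2433)*(1/21967) = -40647383/2433*1/21967 = -40647383/53445711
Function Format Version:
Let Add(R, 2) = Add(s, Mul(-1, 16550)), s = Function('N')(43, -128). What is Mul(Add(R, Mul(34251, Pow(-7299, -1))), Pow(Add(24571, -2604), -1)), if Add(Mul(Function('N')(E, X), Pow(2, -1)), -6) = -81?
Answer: Rational(-40647383, 53445711) ≈ -0.76054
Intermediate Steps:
Function('N')(E, X) = -150 (Function('N')(E, X) = Add(12, Mul(2, -81)) = Add(12, -162) = -150)
s = -150
R = -16702 (R = Add(-2, Add(-150, Mul(-1, 16550))) = Add(-2, Add(-150, -16550)) = Add(-2, -16700) = -16702)
Mul(Add(R, Mul(34251, Pow(-7299, -1))), Pow(Add(24571, -2604), -1)) = Mul(Add(-16702, Mul(34251, Pow(-7299, -1))), Pow(Add(24571, -2604), -1)) = Mul(Add(-16702, Mul(34251, Rational(-1, 7299))), Pow(21967, -1)) = Mul(Add(-16702, Rational(-11417, 2433)), Rational(1, 21967)) = Mul(Rational(-40647383, 2433), Rational(1, 21967)) = Rational(-40647383, 53445711)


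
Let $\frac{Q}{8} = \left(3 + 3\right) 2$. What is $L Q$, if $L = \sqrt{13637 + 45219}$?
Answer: $192 \sqrt{14714} \approx 23290.0$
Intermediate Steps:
$Q = 96$ ($Q = 8 \left(3 + 3\right) 2 = 8 \cdot 6 \cdot 2 = 8 \cdot 12 = 96$)
$L = 2 \sqrt{14714}$ ($L = \sqrt{58856} = 2 \sqrt{14714} \approx 242.6$)
$L Q = 2 \sqrt{14714} \cdot 96 = 192 \sqrt{14714}$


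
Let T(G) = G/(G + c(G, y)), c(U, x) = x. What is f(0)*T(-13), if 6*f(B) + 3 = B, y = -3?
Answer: -13/32 ≈ -0.40625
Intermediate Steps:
f(B) = -1/2 + B/6
T(G) = G/(-3 + G) (T(G) = G/(G - 3) = G/(-3 + G))
f(0)*T(-13) = (-1/2 + (1/6)*0)*(-13/(-3 - 13)) = (-1/2 + 0)*(-13/(-16)) = -(-13)*(-1)/(2*16) = -1/2*13/16 = -13/32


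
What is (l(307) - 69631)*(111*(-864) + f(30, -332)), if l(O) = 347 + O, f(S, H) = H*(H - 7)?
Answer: -1148053188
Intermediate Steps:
f(S, H) = H*(-7 + H)
(l(307) - 69631)*(111*(-864) + f(30, -332)) = ((347 + 307) - 69631)*(111*(-864) - 332*(-7 - 332)) = (654 - 69631)*(-95904 - 332*(-339)) = -68977*(-95904 + 112548) = -68977*16644 = -1148053188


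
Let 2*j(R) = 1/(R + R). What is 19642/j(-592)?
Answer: -46512256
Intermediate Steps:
j(R) = 1/(4*R) (j(R) = 1/(2*(R + R)) = 1/(2*((2*R))) = (1/(2*R))/2 = 1/(4*R))
19642/j(-592) = 19642/(((¼)/(-592))) = 19642/(((¼)*(-1/592))) = 19642/(-1/2368) = 19642*(-2368) = -46512256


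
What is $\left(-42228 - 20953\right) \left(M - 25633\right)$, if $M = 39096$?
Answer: $-850605803$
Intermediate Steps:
$\left(-42228 - 20953\right) \left(M - 25633\right) = \left(-42228 - 20953\right) \left(39096 - 25633\right) = \left(-63181\right) 13463 = -850605803$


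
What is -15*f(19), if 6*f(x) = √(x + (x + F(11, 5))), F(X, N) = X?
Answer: -35/2 ≈ -17.500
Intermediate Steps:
f(x) = √(11 + 2*x)/6 (f(x) = √(x + (x + 11))/6 = √(x + (11 + x))/6 = √(11 + 2*x)/6)
-15*f(19) = -5*√(11 + 2*19)/2 = -5*√(11 + 38)/2 = -5*√49/2 = -5*7/2 = -15*7/6 = -35/2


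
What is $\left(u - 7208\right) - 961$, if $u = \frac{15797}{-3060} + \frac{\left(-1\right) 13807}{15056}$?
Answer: $- \frac{94159257223}{11517840} \approx -8175.1$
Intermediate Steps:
$u = - \frac{70022263}{11517840}$ ($u = 15797 \left(- \frac{1}{3060}\right) - \frac{13807}{15056} = - \frac{15797}{3060} - \frac{13807}{15056} = - \frac{70022263}{11517840} \approx -6.0795$)
$\left(u - 7208\right) - 961 = \left(- \frac{70022263}{11517840} - 7208\right) - 961 = - \frac{83090612983}{11517840} - 961 = - \frac{94159257223}{11517840}$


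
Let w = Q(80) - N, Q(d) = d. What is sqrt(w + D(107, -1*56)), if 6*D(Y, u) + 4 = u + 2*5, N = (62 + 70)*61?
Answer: I*sqrt(71823)/3 ≈ 89.333*I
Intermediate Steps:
N = 8052 (N = 132*61 = 8052)
D(Y, u) = 1 + u/6 (D(Y, u) = -2/3 + (u + 2*5)/6 = -2/3 + (u + 10)/6 = -2/3 + (10 + u)/6 = -2/3 + (5/3 + u/6) = 1 + u/6)
w = -7972 (w = 80 - 1*8052 = 80 - 8052 = -7972)
sqrt(w + D(107, -1*56)) = sqrt(-7972 + (1 + (-1*56)/6)) = sqrt(-7972 + (1 + (1/6)*(-56))) = sqrt(-7972 + (1 - 28/3)) = sqrt(-7972 - 25/3) = sqrt(-23941/3) = I*sqrt(71823)/3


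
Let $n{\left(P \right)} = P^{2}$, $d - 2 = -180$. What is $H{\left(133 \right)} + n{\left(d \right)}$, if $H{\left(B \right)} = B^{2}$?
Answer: $49373$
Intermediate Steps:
$d = -178$ ($d = 2 - 180 = -178$)
$H{\left(133 \right)} + n{\left(d \right)} = 133^{2} + \left(-178\right)^{2} = 17689 + 31684 = 49373$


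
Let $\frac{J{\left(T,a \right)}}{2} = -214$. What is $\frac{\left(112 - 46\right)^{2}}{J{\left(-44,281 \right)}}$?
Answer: $- \frac{1089}{107} \approx -10.178$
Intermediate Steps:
$J{\left(T,a \right)} = -428$ ($J{\left(T,a \right)} = 2 \left(-214\right) = -428$)
$\frac{\left(112 - 46\right)^{2}}{J{\left(-44,281 \right)}} = \frac{\left(112 - 46\right)^{2}}{-428} = 66^{2} \left(- \frac{1}{428}\right) = 4356 \left(- \frac{1}{428}\right) = - \frac{1089}{107}$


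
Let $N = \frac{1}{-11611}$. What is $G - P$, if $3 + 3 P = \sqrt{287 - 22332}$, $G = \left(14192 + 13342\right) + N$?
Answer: $\frac{319708884}{11611} - \frac{i \sqrt{22045}}{3} \approx 27535.0 - 49.492 i$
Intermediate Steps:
$N = - \frac{1}{11611} \approx -8.6125 \cdot 10^{-5}$
$G = \frac{319697273}{11611}$ ($G = \left(14192 + 13342\right) - \frac{1}{11611} = 27534 - \frac{1}{11611} = \frac{319697273}{11611} \approx 27534.0$)
$P = -1 + \frac{i \sqrt{22045}}{3}$ ($P = -1 + \frac{\sqrt{287 - 22332}}{3} = -1 + \frac{\sqrt{-22045}}{3} = -1 + \frac{i \sqrt{22045}}{3} \approx -1.0 + 49.492 i$)
$G - P = \frac{319697273}{11611} - \left(-1 + \frac{i \sqrt{22045}}{3}\right) = \frac{319697273}{11611} + \left(1 - \frac{i \sqrt{22045}}{3}\right) = \frac{319708884}{11611} - \frac{i \sqrt{22045}}{3}$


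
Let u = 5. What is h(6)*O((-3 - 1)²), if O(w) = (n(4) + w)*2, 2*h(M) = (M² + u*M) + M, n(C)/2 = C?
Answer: 1728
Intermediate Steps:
n(C) = 2*C
h(M) = M²/2 + 3*M (h(M) = ((M² + 5*M) + M)/2 = (M² + 6*M)/2 = M²/2 + 3*M)
O(w) = 16 + 2*w (O(w) = (2*4 + w)*2 = (8 + w)*2 = 16 + 2*w)
h(6)*O((-3 - 1)²) = ((½)*6*(6 + 6))*(16 + 2*(-3 - 1)²) = ((½)*6*12)*(16 + 2*(-4)²) = 36*(16 + 2*16) = 36*(16 + 32) = 36*48 = 1728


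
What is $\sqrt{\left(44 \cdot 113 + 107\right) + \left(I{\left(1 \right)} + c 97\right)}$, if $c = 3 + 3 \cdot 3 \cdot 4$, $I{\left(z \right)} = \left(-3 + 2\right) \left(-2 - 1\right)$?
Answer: $3 \sqrt{985} \approx 94.154$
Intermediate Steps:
$I{\left(z \right)} = 3$ ($I{\left(z \right)} = \left(-1\right) \left(-3\right) = 3$)
$c = 39$ ($c = 3 + 9 \cdot 4 = 3 + 36 = 39$)
$\sqrt{\left(44 \cdot 113 + 107\right) + \left(I{\left(1 \right)} + c 97\right)} = \sqrt{\left(44 \cdot 113 + 107\right) + \left(3 + 39 \cdot 97\right)} = \sqrt{\left(4972 + 107\right) + \left(3 + 3783\right)} = \sqrt{5079 + 3786} = \sqrt{8865} = 3 \sqrt{985}$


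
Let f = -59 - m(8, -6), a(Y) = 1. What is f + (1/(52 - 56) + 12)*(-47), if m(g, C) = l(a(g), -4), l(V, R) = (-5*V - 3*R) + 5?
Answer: -2493/4 ≈ -623.25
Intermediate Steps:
l(V, R) = 5 - 5*V - 3*R
m(g, C) = 12 (m(g, C) = 5 - 5*1 - 3*(-4) = 5 - 5 + 12 = 12)
f = -71 (f = -59 - 1*12 = -59 - 12 = -71)
f + (1/(52 - 56) + 12)*(-47) = -71 + (1/(52 - 56) + 12)*(-47) = -71 + (1/(-4) + 12)*(-47) = -71 + (-¼ + 12)*(-47) = -71 + (47/4)*(-47) = -71 - 2209/4 = -2493/4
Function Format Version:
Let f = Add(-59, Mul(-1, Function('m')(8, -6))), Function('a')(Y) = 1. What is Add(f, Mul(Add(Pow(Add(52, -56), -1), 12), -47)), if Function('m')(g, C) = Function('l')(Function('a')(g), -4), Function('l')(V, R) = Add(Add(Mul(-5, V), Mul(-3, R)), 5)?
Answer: Rational(-2493, 4) ≈ -623.25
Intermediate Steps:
Function('l')(V, R) = Add(5, Mul(-5, V), Mul(-3, R))
Function('m')(g, C) = 12 (Function('m')(g, C) = Add(5, Mul(-5, 1), Mul(-3, -4)) = Add(5, -5, 12) = 12)
f = -71 (f = Add(-59, Mul(-1, 12)) = Add(-59, -12) = -71)
Add(f, Mul(Add(Pow(Add(52, -56), -1), 12), -47)) = Add(-71, Mul(Add(Pow(Add(52, -56), -1), 12), -47)) = Add(-71, Mul(Add(Pow(-4, -1), 12), -47)) = Add(-71, Mul(Add(Rational(-1, 4), 12), -47)) = Add(-71, Mul(Rational(47, 4), -47)) = Add(-71, Rational(-2209, 4)) = Rational(-2493, 4)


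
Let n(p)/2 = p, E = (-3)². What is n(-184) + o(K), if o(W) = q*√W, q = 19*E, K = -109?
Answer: -368 + 171*I*√109 ≈ -368.0 + 1785.3*I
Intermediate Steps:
E = 9
n(p) = 2*p
q = 171 (q = 19*9 = 171)
o(W) = 171*√W
n(-184) + o(K) = 2*(-184) + 171*√(-109) = -368 + 171*(I*√109) = -368 + 171*I*√109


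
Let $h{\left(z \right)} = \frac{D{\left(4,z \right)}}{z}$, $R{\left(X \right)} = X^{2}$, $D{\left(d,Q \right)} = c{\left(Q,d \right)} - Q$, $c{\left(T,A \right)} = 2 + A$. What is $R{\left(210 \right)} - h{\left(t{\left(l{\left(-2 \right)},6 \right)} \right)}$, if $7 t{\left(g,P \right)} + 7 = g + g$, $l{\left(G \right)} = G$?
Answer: $\frac{485153}{11} \approx 44105.0$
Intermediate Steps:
$D{\left(d,Q \right)} = 2 + d - Q$ ($D{\left(d,Q \right)} = \left(2 + d\right) - Q = 2 + d - Q$)
$t{\left(g,P \right)} = -1 + \frac{2 g}{7}$ ($t{\left(g,P \right)} = -1 + \frac{g + g}{7} = -1 + \frac{2 g}{7}$)
$h{\left(z \right)} = \frac{6 - z}{z}$ ($h{\left(z \right)} = \frac{2 + 4 - z}{z} = \frac{6 - z}{z}$)
$R{\left(210 \right)} - h{\left(t{\left(l{\left(-2 \right)},6 \right)} \right)} = 210^{2} - \frac{6 - \left(-1 + \frac{2}{7} \left(-2\right)\right)}{-1 + \frac{2}{7} \left(-2\right)} = 44100 - \frac{6 - \left(-1 - \frac{4}{7}\right)}{-1 - \frac{4}{7}} = 44100 - \frac{6 - - \frac{11}{7}}{- \frac{11}{7}} = 44100 - - \frac{7 \left(6 + \frac{11}{7}\right)}{11} = 44100 - \left(- \frac{7}{11}\right) \frac{53}{7} = 44100 - - \frac{53}{11} = 44100 + \frac{53}{11} = \frac{485153}{11}$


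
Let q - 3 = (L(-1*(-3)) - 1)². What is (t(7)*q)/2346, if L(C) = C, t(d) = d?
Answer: 49/2346 ≈ 0.020887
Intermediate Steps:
q = 7 (q = 3 + (-1*(-3) - 1)² = 3 + (3 - 1)² = 3 + 2² = 3 + 4 = 7)
(t(7)*q)/2346 = (7*7)/2346 = 49*(1/2346) = 49/2346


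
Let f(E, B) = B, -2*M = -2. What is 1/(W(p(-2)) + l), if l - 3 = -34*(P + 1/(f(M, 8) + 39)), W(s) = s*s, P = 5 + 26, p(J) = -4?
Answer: -47/48679 ≈ -0.00096551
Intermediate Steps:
M = 1 (M = -½*(-2) = 1)
P = 31
W(s) = s²
l = -49431/47 (l = 3 - 34*(31 + 1/(8 + 39)) = 3 - 34*(31 + 1/47) = 3 - 34*1458/47 = 3 - 49572/47 = -49431/47 ≈ -1051.7)
1/(W(p(-2)) + l) = 1/((-4)² - 49431/47) = 1/(16 - 49431/47) = 1/(-48679/47) = -47/48679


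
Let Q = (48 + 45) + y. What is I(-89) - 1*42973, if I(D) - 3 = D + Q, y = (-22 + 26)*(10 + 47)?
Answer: -42738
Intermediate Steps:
y = 228 (y = 4*57 = 228)
Q = 321 (Q = (48 + 45) + 228 = 93 + 228 = 321)
I(D) = 324 + D (I(D) = 3 + (D + 321) = 3 + (321 + D) = 324 + D)
I(-89) - 1*42973 = (324 - 89) - 1*42973 = 235 - 42973 = -42738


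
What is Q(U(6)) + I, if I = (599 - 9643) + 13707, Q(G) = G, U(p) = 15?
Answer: 4678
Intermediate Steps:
I = 4663 (I = -9044 + 13707 = 4663)
Q(U(6)) + I = 15 + 4663 = 4678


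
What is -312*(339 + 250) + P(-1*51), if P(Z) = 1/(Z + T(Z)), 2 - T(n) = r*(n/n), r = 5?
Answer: -9923473/54 ≈ -1.8377e+5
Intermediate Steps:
T(n) = -3 (T(n) = 2 - 5*n/n = 2 - 5 = -3)
P(Z) = 1/(-3 + Z) (P(Z) = 1/(Z - 3) = 1/(-3 + Z))
-312*(339 + 250) + P(-1*51) = -312*(339 + 250) + 1/(-3 - 1*51) = -312*589 + 1/(-3 - 51) = -183768 + 1/(-54) = -183768 - 1/54 = -9923473/54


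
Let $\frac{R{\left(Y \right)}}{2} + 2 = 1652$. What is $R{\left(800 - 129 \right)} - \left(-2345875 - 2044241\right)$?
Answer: $4393416$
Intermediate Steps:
$R{\left(Y \right)} = 3300$ ($R{\left(Y \right)} = -4 + 2 \cdot 1652 = -4 + 3304 = 3300$)
$R{\left(800 - 129 \right)} - \left(-2345875 - 2044241\right) = 3300 - \left(-2345875 - 2044241\right) = 3300 - -4390116 = 3300 + 4390116 = 4393416$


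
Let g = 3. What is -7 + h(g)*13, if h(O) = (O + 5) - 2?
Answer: 71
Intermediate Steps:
h(O) = 3 + O (h(O) = (5 + O) - 2 = 3 + O)
-7 + h(g)*13 = -7 + (3 + 3)*13 = -7 + 6*13 = -7 + 78 = 71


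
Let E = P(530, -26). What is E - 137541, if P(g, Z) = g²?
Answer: 143359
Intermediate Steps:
E = 280900 (E = 530² = 280900)
E - 137541 = 280900 - 137541 = 143359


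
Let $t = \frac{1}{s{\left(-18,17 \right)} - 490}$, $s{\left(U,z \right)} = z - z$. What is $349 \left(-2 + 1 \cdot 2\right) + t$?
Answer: $- \frac{1}{490} \approx -0.0020408$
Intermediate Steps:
$s{\left(U,z \right)} = 0$
$t = - \frac{1}{490}$ ($t = \frac{1}{0 - 490} = \frac{1}{-490} = - \frac{1}{490} \approx -0.0020408$)
$349 \left(-2 + 1 \cdot 2\right) + t = 349 \left(-2 + 1 \cdot 2\right) - \frac{1}{490} = 349 \left(-2 + 2\right) - \frac{1}{490} = 349 \cdot 0 - \frac{1}{490} = 0 - \frac{1}{490} = - \frac{1}{490}$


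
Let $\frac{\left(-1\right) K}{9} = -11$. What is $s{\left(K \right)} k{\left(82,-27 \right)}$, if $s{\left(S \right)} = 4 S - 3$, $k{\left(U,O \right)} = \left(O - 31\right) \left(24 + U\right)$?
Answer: $-2416164$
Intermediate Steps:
$K = 99$ ($K = \left(-9\right) \left(-11\right) = 99$)
$k{\left(U,O \right)} = \left(-31 + O\right) \left(24 + U\right)$
$s{\left(S \right)} = -3 + 4 S$
$s{\left(K \right)} k{\left(82,-27 \right)} = \left(-3 + 4 \cdot 99\right) \left(-744 - 2542 + 24 \left(-27\right) - 2214\right) = \left(-3 + 396\right) \left(-744 - 2542 - 648 - 2214\right) = 393 \left(-6148\right) = -2416164$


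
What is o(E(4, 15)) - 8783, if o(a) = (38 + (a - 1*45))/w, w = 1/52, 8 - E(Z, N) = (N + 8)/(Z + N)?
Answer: -167085/19 ≈ -8794.0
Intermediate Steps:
E(Z, N) = 8 - (8 + N)/(N + Z) (E(Z, N) = 8 - (N + 8)/(Z + N) = 8 - (8 + N)/(N + Z))
w = 1/52 ≈ 0.019231
o(a) = -364 + 52*a (o(a) = (38 + (a - 1*45))/(1/52) = (38 + (a - 45))*52 = (38 + (-45 + a))*52 = (-7 + a)*52 = -364 + 52*a)
o(E(4, 15)) - 8783 = (-364 + 52*((-8 + 7*15 + 8*4)/(15 + 4))) - 8783 = (-364 + 52*((-8 + 105 + 32)/19)) - 8783 = (-364 + 52*((1/19)*129)) - 8783 = (-364 + 52*(129/19)) - 8783 = (-364 + 6708/19) - 8783 = -208/19 - 8783 = -167085/19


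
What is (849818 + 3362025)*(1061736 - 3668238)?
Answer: -10978177203186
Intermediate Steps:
(849818 + 3362025)*(1061736 - 3668238) = 4211843*(-2606502) = -10978177203186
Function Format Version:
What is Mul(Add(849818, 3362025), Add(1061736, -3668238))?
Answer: -10978177203186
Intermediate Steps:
Mul(Add(849818, 3362025), Add(1061736, -3668238)) = Mul(4211843, -2606502) = -10978177203186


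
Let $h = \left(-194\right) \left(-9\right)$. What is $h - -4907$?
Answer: $6653$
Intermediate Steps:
$h = 1746$
$h - -4907 = 1746 - -4907 = 1746 + 4907 = 6653$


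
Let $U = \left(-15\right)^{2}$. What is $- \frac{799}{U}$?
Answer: $- \frac{799}{225} \approx -3.5511$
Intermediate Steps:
$U = 225$
$- \frac{799}{U} = - \frac{799}{225}$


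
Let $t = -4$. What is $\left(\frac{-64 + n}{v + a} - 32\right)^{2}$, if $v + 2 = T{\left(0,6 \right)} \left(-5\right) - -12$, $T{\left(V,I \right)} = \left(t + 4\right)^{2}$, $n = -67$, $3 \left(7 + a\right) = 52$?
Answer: $\frac{5499025}{3721} \approx 1477.8$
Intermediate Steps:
$a = \frac{31}{3}$ ($a = -7 + \frac{1}{3} \cdot 52 = -7 + \frac{52}{3} = \frac{31}{3} \approx 10.333$)
$T{\left(V,I \right)} = 0$ ($T{\left(V,I \right)} = \left(-4 + 4\right)^{2} = 0^{2} = 0$)
$v = 10$ ($v = -2 + \left(0 \left(-5\right) - -12\right) = -2 + \left(0 + 12\right) = -2 + 12 = 10$)
$\left(\frac{-64 + n}{v + a} - 32\right)^{2} = \left(\frac{-64 - 67}{10 + \frac{31}{3}} - 32\right)^{2} = \left(- \frac{131}{\frac{61}{3}} - 32\right)^{2} = \left(\left(-131\right) \frac{3}{61} - 32\right)^{2} = \left(- \frac{393}{61} - 32\right)^{2} = \left(- \frac{2345}{61}\right)^{2} = \frac{5499025}{3721}$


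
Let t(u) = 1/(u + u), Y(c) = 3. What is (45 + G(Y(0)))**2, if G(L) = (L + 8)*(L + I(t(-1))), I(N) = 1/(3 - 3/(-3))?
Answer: 104329/16 ≈ 6520.6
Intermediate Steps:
t(u) = 1/(2*u)
I(N) = 1/4 (I(N) = 1/(3 - 3*(-1/3)) = 1/(3 + 1) = 1/4)
G(L) = (8 + L)*(1/4 + L) (G(L) = (L + 8)*(L + 1/4) = (8 + L)*(1/4 + L))
(45 + G(Y(0)))**2 = (45 + (2 + 3**2 + (33/4)*3))**2 = (45 + (2 + 9 + 99/4))**2 = (45 + 143/4)**2 = (323/4)**2 = 104329/16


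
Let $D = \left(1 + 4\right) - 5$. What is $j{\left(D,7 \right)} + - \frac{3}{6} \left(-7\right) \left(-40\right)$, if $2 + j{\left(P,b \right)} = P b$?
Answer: $-142$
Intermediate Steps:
$D = 0$ ($D = 5 - 5 = 0$)
$j{\left(P,b \right)} = -2 + P b$
$j{\left(D,7 \right)} + - \frac{3}{6} \left(-7\right) \left(-40\right) = \left(-2 + 0 \cdot 7\right) + - \frac{3}{6} \left(-7\right) \left(-40\right) = \left(-2 + 0\right) + \left(-3\right) \frac{1}{6} \left(-7\right) \left(-40\right) = -2 + \left(- \frac{1}{2}\right) \left(-7\right) \left(-40\right) = -2 + \frac{7}{2} \left(-40\right) = -2 - 140 = -142$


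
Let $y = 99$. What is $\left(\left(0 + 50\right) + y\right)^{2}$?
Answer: $22201$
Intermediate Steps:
$\left(\left(0 + 50\right) + y\right)^{2} = \left(\left(0 + 50\right) + 99\right)^{2} = \left(50 + 99\right)^{2} = 149^{2} = 22201$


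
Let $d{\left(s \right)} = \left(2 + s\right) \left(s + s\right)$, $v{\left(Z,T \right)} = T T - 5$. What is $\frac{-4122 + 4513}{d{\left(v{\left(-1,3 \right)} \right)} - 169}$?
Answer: $- \frac{391}{121} \approx -3.2314$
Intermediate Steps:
$v{\left(Z,T \right)} = -5 + T^{2}$ ($v{\left(Z,T \right)} = T^{2} - 5 = -5 + T^{2}$)
$d{\left(s \right)} = 2 s \left(2 + s\right)$ ($d{\left(s \right)} = \left(2 + s\right) 2 s = 2 s \left(2 + s\right)$)
$\frac{-4122 + 4513}{d{\left(v{\left(-1,3 \right)} \right)} - 169} = \frac{-4122 + 4513}{2 \left(-5 + 3^{2}\right) \left(2 - \left(5 - 3^{2}\right)\right) - 169} = \frac{391}{2 \left(-5 + 9\right) \left(2 + \left(-5 + 9\right)\right) - 169} = \frac{391}{2 \cdot 4 \left(2 + 4\right) - 169} = \frac{391}{2 \cdot 4 \cdot 6 - 169} = \frac{391}{48 - 169} = \frac{391}{-121} = 391 \left(- \frac{1}{121}\right) = - \frac{391}{121}$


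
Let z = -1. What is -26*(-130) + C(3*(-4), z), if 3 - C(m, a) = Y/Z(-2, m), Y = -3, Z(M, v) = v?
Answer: 13531/4 ≈ 3382.8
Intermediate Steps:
C(m, a) = 3 + 3/m (C(m, a) = 3 - (-3)/m = 3 + 3/m)
-26*(-130) + C(3*(-4), z) = -26*(-130) + (3 + 3/((3*(-4)))) = 3380 + (3 + 3/(-12)) = 3380 + (3 + 3*(-1/12)) = 3380 + (3 - ¼) = 3380 + 11/4 = 13531/4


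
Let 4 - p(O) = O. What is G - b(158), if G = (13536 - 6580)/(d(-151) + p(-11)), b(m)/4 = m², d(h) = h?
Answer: -3396843/34 ≈ -99907.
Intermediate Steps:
p(O) = 4 - O
b(m) = 4*m²
G = -1739/34 (G = (13536 - 6580)/(-151 + (4 - 1*(-11))) = 6956/(-151 + (4 + 11)) = 6956/(-151 + 15) = 6956/(-136) = 6956*(-1/136) = -1739/34 ≈ -51.147)
G - b(158) = -1739/34 - 4*158² = -1739/34 - 4*24964 = -1739/34 - 1*99856 = -1739/34 - 99856 = -3396843/34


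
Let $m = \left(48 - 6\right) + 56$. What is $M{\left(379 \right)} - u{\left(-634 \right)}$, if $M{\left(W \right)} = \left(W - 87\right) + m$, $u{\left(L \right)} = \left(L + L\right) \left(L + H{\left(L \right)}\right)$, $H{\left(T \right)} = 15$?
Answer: $-784502$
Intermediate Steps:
$m = 98$ ($m = 42 + 56 = 98$)
$u{\left(L \right)} = 2 L \left(15 + L\right)$ ($u{\left(L \right)} = \left(L + L\right) \left(L + 15\right) = 2 L \left(15 + L\right)$)
$M{\left(W \right)} = 11 + W$ ($M{\left(W \right)} = \left(W - 87\right) + 98 = \left(-87 + W\right) + 98 = 11 + W$)
$M{\left(379 \right)} - u{\left(-634 \right)} = \left(11 + 379\right) - 2 \left(-634\right) \left(15 - 634\right) = 390 - 2 \left(-634\right) \left(-619\right) = 390 - 784892 = -784502$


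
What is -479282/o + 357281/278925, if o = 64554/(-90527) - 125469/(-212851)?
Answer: 286213436346475232469/73823739593575 ≈ 3.8770e+6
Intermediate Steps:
o = -2382051291/19268762477 (o = 64554*(-1/90527) - 125469*(-1/212851) = -64554/90527 + 125469/212851 = -2382051291/19268762477 ≈ -0.12362)
-479282/o + 357281/278925 = -479282/(-2382051291/19268762477) + 357281/278925 = -479282*(-19268762477/2382051291) + 357281*(1/278925) = 9235171017501514/2382051291 + 357281/278925 = 286213436346475232469/73823739593575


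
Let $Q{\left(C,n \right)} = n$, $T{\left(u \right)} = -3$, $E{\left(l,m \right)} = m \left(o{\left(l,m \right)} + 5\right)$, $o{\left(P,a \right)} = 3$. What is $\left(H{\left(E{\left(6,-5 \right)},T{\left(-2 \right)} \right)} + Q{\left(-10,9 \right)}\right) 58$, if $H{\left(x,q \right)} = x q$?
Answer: $7482$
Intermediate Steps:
$E{\left(l,m \right)} = 8 m$ ($E{\left(l,m \right)} = m \left(3 + 5\right) = m 8 = 8 m$)
$H{\left(x,q \right)} = q x$
$\left(H{\left(E{\left(6,-5 \right)},T{\left(-2 \right)} \right)} + Q{\left(-10,9 \right)}\right) 58 = \left(- 3 \cdot 8 \left(-5\right) + 9\right) 58 = \left(\left(-3\right) \left(-40\right) + 9\right) 58 = \left(120 + 9\right) 58 = 129 \cdot 58 = 7482$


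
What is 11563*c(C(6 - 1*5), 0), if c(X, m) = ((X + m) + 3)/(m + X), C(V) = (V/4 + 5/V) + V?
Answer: 427831/25 ≈ 17113.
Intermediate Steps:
C(V) = 5/V + 5*V/4 (C(V) = (V*(¼) + 5/V) + V = (V/4 + 5/V) + V = (5/V + V/4) + V = 5/V + 5*V/4)
c(X, m) = (3 + X + m)/(X + m)
11563*c(C(6 - 1*5), 0) = 11563*((3 + (5/(6 - 1*5) + 5*(6 - 1*5)/4) + 0)/((5/(6 - 1*5) + 5*(6 - 1*5)/4) + 0)) = 11563*((3 + (5/(6 - 5) + 5*(6 - 5)/4) + 0)/((5/(6 - 5) + 5*(6 - 5)/4) + 0)) = 11563*((3 + (5/1 + (5/4)*1) + 0)/((5/1 + (5/4)*1) + 0)) = 11563*((3 + (5*1 + 5/4) + 0)/((5*1 + 5/4) + 0)) = 11563*((3 + (5 + 5/4) + 0)/((5 + 5/4) + 0)) = 11563*((3 + 25/4 + 0)/(25/4 + 0)) = 11563*((37/4)/(25/4)) = 11563*((4/25)*(37/4)) = 11563*(37/25) = 427831/25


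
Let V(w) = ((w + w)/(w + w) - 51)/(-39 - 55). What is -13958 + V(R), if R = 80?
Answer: -656001/47 ≈ -13957.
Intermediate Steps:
V(w) = 25/47 (V(w) = ((2*w)/((2*w)) - 51)/(-94) = ((2*w)*(1/(2*w)) - 51)*(-1/94) = (1 - 51)*(-1/94) = -50*(-1/94) = 25/47)
-13958 + V(R) = -13958 + 25/47 = -656001/47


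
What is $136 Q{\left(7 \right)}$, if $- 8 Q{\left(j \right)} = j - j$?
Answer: $0$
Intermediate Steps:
$Q{\left(j \right)} = 0$ ($Q{\left(j \right)} = - \frac{j - j}{8} = \left(- \frac{1}{8}\right) 0 = 0$)
$136 Q{\left(7 \right)} = 136 \cdot 0 = 0$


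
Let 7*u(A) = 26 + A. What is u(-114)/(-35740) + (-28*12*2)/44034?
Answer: -6843582/459017755 ≈ -0.014909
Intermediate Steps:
u(A) = 26/7 + A/7 (u(A) = (26 + A)/7 = 26/7 + A/7)
u(-114)/(-35740) + (-28*12*2)/44034 = (26/7 + (1/7)*(-114))/(-35740) + (-28*12*2)/44034 = (26/7 - 114/7)*(-1/35740) - 336*2*(1/44034) = -88/7*(-1/35740) - 672*1/44034 = 22/62545 - 112/7339 = -6843582/459017755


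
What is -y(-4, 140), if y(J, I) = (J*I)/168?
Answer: 10/3 ≈ 3.3333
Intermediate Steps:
y(J, I) = I*J/168 (y(J, I) = (I*J)*(1/168) = I*J/168)
-y(-4, 140) = -140*(-4)/168 = -1*(-10/3) = 10/3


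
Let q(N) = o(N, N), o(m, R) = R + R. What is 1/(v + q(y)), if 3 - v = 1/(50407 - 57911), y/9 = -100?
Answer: -7504/13484687 ≈ -0.00055648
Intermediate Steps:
o(m, R) = 2*R
y = -900 (y = 9*(-100) = -900)
q(N) = 2*N
v = 22513/7504 (v = 3 - 1/(50407 - 57911) = 3 - 1/(-7504) = 3 - 1*(-1/7504) = 3 + 1/7504 = 22513/7504 ≈ 3.0001)
1/(v + q(y)) = 1/(22513/7504 + 2*(-900)) = 1/(22513/7504 - 1800) = 1/(-13484687/7504) = -7504/13484687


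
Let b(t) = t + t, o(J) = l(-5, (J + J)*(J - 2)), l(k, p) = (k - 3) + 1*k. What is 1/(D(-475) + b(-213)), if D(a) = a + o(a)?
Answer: -1/914 ≈ -0.0010941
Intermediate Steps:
l(k, p) = -3 + 2*k (l(k, p) = (-3 + k) + k = -3 + 2*k)
o(J) = -13 (o(J) = -3 + 2*(-5) = -3 - 10 = -13)
b(t) = 2*t
D(a) = -13 + a (D(a) = a - 13 = -13 + a)
1/(D(-475) + b(-213)) = 1/((-13 - 475) + 2*(-213)) = 1/(-488 - 426) = 1/(-914) = -1/914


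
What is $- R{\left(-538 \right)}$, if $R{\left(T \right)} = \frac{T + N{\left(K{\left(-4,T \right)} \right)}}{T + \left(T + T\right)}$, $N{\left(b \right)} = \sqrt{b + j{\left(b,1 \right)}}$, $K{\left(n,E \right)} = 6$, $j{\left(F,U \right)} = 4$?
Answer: $- \frac{1}{3} + \frac{\sqrt{10}}{1614} \approx -0.33137$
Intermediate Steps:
$N{\left(b \right)} = \sqrt{4 + b}$ ($N{\left(b \right)} = \sqrt{b + 4} = \sqrt{4 + b}$)
$R{\left(T \right)} = \frac{T + \sqrt{10}}{3 T}$ ($R{\left(T \right)} = \frac{T + \sqrt{4 + 6}}{T + \left(T + T\right)} = \frac{T + \sqrt{10}}{T + 2 T} = \frac{T + \sqrt{10}}{3 T}$)
$- R{\left(-538 \right)} = - \frac{-538 + \sqrt{10}}{3 \left(-538\right)} = - \frac{\left(-1\right) \left(-538 + \sqrt{10}\right)}{3 \cdot 538} = - (\frac{1}{3} - \frac{\sqrt{10}}{1614}) = - \frac{1}{3} + \frac{\sqrt{10}}{1614}$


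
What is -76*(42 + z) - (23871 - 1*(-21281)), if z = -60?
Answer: -43784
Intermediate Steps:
-76*(42 + z) - (23871 - 1*(-21281)) = -76*(42 - 60) - (23871 - 1*(-21281)) = -76*(-18) - (23871 + 21281) = 1368 - 1*45152 = 1368 - 45152 = -43784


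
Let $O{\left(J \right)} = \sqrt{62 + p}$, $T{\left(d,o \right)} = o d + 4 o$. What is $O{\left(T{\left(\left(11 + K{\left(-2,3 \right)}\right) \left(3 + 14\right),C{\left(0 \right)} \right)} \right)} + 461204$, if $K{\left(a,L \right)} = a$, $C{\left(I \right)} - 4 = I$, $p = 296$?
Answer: $461204 + \sqrt{358} \approx 4.6122 \cdot 10^{5}$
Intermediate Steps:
$C{\left(I \right)} = 4 + I$
$T{\left(d,o \right)} = 4 o + d o$ ($T{\left(d,o \right)} = d o + 4 o = 4 o + d o$)
$O{\left(J \right)} = \sqrt{358}$ ($O{\left(J \right)} = \sqrt{62 + 296} = \sqrt{358}$)
$O{\left(T{\left(\left(11 + K{\left(-2,3 \right)}\right) \left(3 + 14\right),C{\left(0 \right)} \right)} \right)} + 461204 = \sqrt{358} + 461204 = 461204 + \sqrt{358}$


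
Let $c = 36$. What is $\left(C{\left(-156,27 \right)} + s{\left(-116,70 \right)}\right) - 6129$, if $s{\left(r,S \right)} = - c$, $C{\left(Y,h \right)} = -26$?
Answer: $-6191$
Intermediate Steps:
$s{\left(r,S \right)} = -36$ ($s{\left(r,S \right)} = \left(-1\right) 36 = -36$)
$\left(C{\left(-156,27 \right)} + s{\left(-116,70 \right)}\right) - 6129 = \left(-26 - 36\right) - 6129 = -62 - 6129 = -6191$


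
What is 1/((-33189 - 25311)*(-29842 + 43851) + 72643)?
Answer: -1/819453857 ≈ -1.2203e-9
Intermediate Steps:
1/((-33189 - 25311)*(-29842 + 43851) + 72643) = 1/(-58500*14009 + 72643) = 1/(-819526500 + 72643) = 1/(-819453857) = -1/819453857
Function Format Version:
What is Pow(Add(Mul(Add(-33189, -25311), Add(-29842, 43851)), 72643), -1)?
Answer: Rational(-1, 819453857) ≈ -1.2203e-9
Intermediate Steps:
Pow(Add(Mul(Add(-33189, -25311), Add(-29842, 43851)), 72643), -1) = Pow(Add(Mul(-58500, 14009), 72643), -1) = Pow(Add(-819526500, 72643), -1) = Pow(-819453857, -1) = Rational(-1, 819453857)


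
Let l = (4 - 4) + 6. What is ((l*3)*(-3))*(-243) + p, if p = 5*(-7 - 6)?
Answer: 13057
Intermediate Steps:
p = -65 (p = 5*(-13) = -65)
l = 6 (l = 0 + 6 = 6)
((l*3)*(-3))*(-243) + p = ((6*3)*(-3))*(-243) - 65 = (18*(-3))*(-243) - 65 = -54*(-243) - 65 = 13122 - 65 = 13057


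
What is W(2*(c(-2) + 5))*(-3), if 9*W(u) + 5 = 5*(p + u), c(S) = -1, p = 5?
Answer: -20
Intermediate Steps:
W(u) = 20/9 + 5*u/9 (W(u) = -5/9 + (5*(5 + u))/9 = -5/9 + (25 + 5*u)/9 = -5/9 + (25/9 + 5*u/9) = 20/9 + 5*u/9)
W(2*(c(-2) + 5))*(-3) = (20/9 + 5*(2*(-1 + 5))/9)*(-3) = (20/9 + 5*(2*4)/9)*(-3) = (20/9 + (5/9)*8)*(-3) = (20/9 + 40/9)*(-3) = (20/3)*(-3) = -20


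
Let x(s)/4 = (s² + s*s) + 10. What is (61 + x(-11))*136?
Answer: 145384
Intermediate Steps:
x(s) = 40 + 8*s² (x(s) = 4*((s² + s*s) + 10) = 4*((s² + s²) + 10) = 4*(2*s² + 10) = 4*(10 + 2*s²) = 40 + 8*s²)
(61 + x(-11))*136 = (61 + (40 + 8*(-11)²))*136 = (61 + (40 + 8*121))*136 = (61 + (40 + 968))*136 = (61 + 1008)*136 = 1069*136 = 145384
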